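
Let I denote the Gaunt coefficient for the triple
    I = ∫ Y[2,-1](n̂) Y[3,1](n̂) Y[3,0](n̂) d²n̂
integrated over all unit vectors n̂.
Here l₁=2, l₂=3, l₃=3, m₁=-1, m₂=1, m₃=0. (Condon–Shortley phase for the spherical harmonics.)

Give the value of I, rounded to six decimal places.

-0.059471

m-sum 0 ✓  L=8 even ✓  1≤3≤5 ✓
Π(2lᵢ+1) = 5×7×7 = 245
triangle coeff Δ(2,3,3) = 1/3780
Σ_t [0,2]: t=0:+1/24 t=1:−1/4 t=2:+1/24 = -1/6
(3j)²=4/105 [(2 3 3; 0 0 0)], sign=+1
Σ_t [1,2]: t=1:−1/12 t=2:+1/8 = 1/24
(3j)²=1/210 [(2 3 3; -1 1 0)], sign=-1
⇒ 4πI² = 2/45
I = (-1)√(2/45/(4π)) = -0.05947080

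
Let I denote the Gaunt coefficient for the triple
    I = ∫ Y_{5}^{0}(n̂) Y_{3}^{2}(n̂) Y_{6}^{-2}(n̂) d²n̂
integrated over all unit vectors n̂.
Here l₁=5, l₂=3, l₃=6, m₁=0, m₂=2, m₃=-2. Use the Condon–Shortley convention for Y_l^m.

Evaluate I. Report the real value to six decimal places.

Checks pass: Σm=0; 14 even; l₃=6∈[2,8].
(2·5+1)(2·3+1)(2·6+1) = 1001
Δ: 2! 8! 4! / 15! → 1/675675
sum: t=0:+1/8640 t=1:−1/2304 t=2:+1/8640 = -7/34560
3j²(5 3 6; 0 0 0) = Δ·Π!·Σ² = 7/429  (sign -1)
sum: t=1:−1/13824 t=2:+1/8640 = 1/23040
3j²(5 3 6; 0 2 -2) = Δ·Π!·Σ² = 2/429  (sign +1)
combine: 4πI² = 1001·7/429·2/429 = 98/1287
take √, sign -1: I = -0.07784287

-0.077843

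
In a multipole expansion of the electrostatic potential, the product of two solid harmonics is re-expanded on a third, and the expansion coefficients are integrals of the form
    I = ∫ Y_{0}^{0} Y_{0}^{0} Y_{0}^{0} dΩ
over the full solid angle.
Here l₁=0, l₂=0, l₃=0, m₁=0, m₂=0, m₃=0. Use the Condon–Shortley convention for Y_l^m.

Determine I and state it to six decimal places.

Checks pass: Σm=0; 0 even; l₃=0∈[0,0].
(2·0+1)(2·0+1)(2·0+1) = 1
Δ: 0! 0! 0! / 1! → 1/1
sum: t=0:+1/1 = 1/1
3j²(0 0 0; 0 0 0) = Δ·Π!·Σ² = 1/1  (sign +1)
(m-triple is (0,0,0) — same symbol as above.)
combine: 4πI² = 1·1·1 = 1/1
take √, sign +1: I = 0.28209479

0.282095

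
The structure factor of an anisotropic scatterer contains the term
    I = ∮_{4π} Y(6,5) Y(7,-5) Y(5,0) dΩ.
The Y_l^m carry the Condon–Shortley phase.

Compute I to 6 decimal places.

Rules hold: Σm=0, L=18 even, 1≤5≤13.
N = 13·15·11 = 2145
Δ = 8!·4!·6!/19! = 1/174594420
Racah Σ t=2..6: t=2:+1/4147200 t=3:−1/207360 t=4:+1/82944 t=5:−1/207360 t=6:+1/4147200 = 1/345600
⇒ 3j(6 7 5; 0 0 0)² = 420/46189, sgn -1
Racah Σ t=0..1: t=0:+1/11612160 t=1:−1/14515200 = 1/58060800
⇒ 3j(6 7 5; 5 -5 0)² = 55/58786, sgn -1
4πI² = N·(3j₀)²·(3jₘ)² = 24750/1356277
I = +1·√(0.0182485/4π) = 0.03810733

0.038107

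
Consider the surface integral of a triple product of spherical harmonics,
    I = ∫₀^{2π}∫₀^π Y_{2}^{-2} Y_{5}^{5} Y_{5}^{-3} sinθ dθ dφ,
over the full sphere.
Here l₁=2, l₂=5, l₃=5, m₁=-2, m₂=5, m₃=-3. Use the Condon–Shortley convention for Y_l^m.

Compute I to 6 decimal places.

Checks pass: Σm=0; 12 even; l₃=5∈[3,7].
(2·2+1)(2·5+1)(2·5+1) = 605
Δ: 2! 2! 8! / 13! → 1/38610
sum: t=0:+1/2880 t=1:−1/576 t=2:+1/2880 = -1/960
3j²(2 5 5; 0 0 0) = Δ·Π!·Σ² = 10/429  (sign +1)
sum: t=2:+1/161280 = 1/161280
3j²(2 5 5; -2 5 -3) = Δ·Π!·Σ² = 1/143  (sign +1)
combine: 4πI² = 605·10/429·1/143 = 50/507
take √, sign +1: I = 0.08858824

0.088588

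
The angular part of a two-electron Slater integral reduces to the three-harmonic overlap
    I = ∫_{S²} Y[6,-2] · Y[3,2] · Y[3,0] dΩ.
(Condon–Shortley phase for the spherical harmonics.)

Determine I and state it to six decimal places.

0.177420

Rules hold: Σm=0, L=12 even, 3≤3≤9.
N = 13·7·7 = 637
Δ = 6!·6!·0!/13! = 1/12012
Racah Σ t=3..3: t=3:−1/1296 = -1/1296
⇒ 3j(6 3 3; 0 0 0)² = 100/3003, sgn +1
Racah Σ t=5..5: t=5:−1/4320 = -1/4320
⇒ 3j(6 3 3; -2 2 0)² = 8/429, sgn +1
4πI² = N·(3j₀)²·(3jₘ)² = 5600/14157
I = +1·√(0.395564/4π) = 0.17742036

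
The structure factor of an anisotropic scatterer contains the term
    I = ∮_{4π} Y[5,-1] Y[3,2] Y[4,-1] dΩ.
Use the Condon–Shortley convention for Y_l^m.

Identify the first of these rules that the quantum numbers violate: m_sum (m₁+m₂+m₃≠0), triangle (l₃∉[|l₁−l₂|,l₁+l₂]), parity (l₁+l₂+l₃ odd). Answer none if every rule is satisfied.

none

m₁+m₂+m₃ = -1 + 2 − 1 = 0  ✓
triangle: |5−3|=2 ≤ l₃=4 ≤ 5+3=8  ✓
parity: l₁+l₂+l₃ = 12 is even  ✓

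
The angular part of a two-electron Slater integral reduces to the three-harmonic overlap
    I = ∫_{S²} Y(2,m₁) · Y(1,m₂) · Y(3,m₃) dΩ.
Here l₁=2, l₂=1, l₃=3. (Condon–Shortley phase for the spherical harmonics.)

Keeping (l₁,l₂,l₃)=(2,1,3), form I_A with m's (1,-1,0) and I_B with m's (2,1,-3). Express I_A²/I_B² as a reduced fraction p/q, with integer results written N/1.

Shared (l₁,l₂,l₃)=(2,1,3): N and (l;000)² cancel in I_A²/I_B².
A: Δ = 0!·4!·2!/7! = 1/105; Racah Σ t=0..0: t=0:+1/12 = 1/12; ⇒ 3j(2 1 3; 1 -1 0)² = 1/35, sgn -1
B: Δ = 0!·4!·2!/7! = 1/105; Racah Σ t=0..0: t=0:+1/48 = 1/48; ⇒ 3j(2 1 3; 2 1 -3)² = 1/7, sgn +1
I_A²/I_B² = (1/35)/(1/7) = 1/5

1/5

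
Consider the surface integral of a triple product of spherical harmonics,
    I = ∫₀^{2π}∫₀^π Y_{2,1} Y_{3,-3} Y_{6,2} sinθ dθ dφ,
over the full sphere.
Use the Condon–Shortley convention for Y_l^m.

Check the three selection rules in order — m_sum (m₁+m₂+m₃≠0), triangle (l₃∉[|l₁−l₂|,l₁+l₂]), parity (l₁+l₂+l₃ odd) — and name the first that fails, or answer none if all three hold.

azimuthal sum: 1 − 3 + 2 = 0  ✓
1 ≤ 6 ≤ 5 (triangle on l)  ✗
L = 2 + 3 + 6 = 11 (odd)

triangle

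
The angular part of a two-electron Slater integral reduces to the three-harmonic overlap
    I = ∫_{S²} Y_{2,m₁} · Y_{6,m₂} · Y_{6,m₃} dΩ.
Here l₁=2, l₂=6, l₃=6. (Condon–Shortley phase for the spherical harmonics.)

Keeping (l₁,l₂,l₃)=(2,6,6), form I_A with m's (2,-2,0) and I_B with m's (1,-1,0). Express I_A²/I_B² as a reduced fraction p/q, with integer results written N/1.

l's match ⇒ only the (l;m) 3-j factors differ between A and B.
A: triangle coeff Δ(2,6,6) = 1/90090; Σ_t [0,0]: t=0:+1/69120 = 1/69120; (3j)²=4/143 [(2 6 6; 2 -2 0)], sign=+1
B: triangle coeff Δ(2,6,6) = 1/90090; Σ_t [0,1]: t=0:+1/28800 t=1:−1/34560 = 1/172800; (3j)²=1/1430 [(2 6 6; 1 -1 0)], sign=+1
I_A²/I_B² = (4/143)/(1/1430) = 40/1

40/1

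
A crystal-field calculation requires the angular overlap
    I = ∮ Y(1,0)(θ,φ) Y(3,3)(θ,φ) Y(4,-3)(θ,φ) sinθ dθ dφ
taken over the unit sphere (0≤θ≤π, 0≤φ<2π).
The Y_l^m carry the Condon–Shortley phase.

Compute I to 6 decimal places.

-0.162868

Rules hold: Σm=0, L=8 even, 2≤4≤4.
N = 3·7·9 = 189
Δ = 0!·2!·6!/9! = 1/252
Racah Σ t=0..0: t=0:+1/36 = 1/36
⇒ 3j(1 3 4; 0 0 0)² = 4/63, sgn +1
Racah Σ t=0..0: t=0:+1/720 = 1/720
⇒ 3j(1 3 4; 0 3 -3)² = 1/36, sgn -1
4πI² = N·(3j₀)²·(3jₘ)² = 1/3
I = -1·√(0.333333/4π) = -0.16286750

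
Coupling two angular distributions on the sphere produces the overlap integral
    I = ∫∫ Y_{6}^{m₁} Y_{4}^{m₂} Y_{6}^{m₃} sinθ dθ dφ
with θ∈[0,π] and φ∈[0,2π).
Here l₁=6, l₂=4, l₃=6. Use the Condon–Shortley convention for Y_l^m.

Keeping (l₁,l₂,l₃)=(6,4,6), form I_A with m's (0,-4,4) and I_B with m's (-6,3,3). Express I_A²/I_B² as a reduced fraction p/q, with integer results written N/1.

Shared (l₁,l₂,l₃)=(6,4,6): N and (l;000)² cancel in I_A²/I_B².
A: Δ = 4!·8!·4!/17! = 1/15315300; Racah Σ t=0..0: t=0:+1/829440 = 1/829440; ⇒ 3j(6 4 6; 0 -4 4)² = 35/2431, sgn +1
B: Δ = 4!·8!·4!/17! = 1/15315300; Racah Σ t=4..4: t=4:+1/5806080 = 1/5806080; ⇒ 3j(6 4 6; -6 3 3)² = 9/884, sgn -1
I_A²/I_B² = (35/2431)/(9/884) = 140/99

140/99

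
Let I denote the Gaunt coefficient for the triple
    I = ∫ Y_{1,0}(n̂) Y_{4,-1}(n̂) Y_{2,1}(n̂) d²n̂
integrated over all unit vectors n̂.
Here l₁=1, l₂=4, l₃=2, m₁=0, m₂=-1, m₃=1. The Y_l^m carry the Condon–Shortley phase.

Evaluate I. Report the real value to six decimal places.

|1−4|≤2≤1+4 violated ⇒ I = 0

0.000000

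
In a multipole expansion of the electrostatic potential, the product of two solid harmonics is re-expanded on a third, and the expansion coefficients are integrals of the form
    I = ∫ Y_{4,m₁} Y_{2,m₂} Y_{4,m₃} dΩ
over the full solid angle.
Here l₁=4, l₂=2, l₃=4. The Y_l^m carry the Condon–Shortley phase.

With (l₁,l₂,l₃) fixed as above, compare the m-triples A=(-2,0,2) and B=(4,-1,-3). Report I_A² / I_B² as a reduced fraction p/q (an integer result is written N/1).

16/147

Shared (l₁,l₂,l₃)=(4,2,4): N and (l;000)² cancel in I_A²/I_B².
A: Δ = 2!·6!·2!/11! = 1/13860; Racah Σ t=0..2: t=0:+1/2880 t=1:−1/120 t=2:+1/192 = -1/360; ⇒ 3j(4 2 4; -2 0 2)² = 16/3465, sgn -1
B: Δ = 2!·6!·2!/11! = 1/13860; Racah Σ t=0..0: t=0:+1/1440 = 1/1440; ⇒ 3j(4 2 4; 4 -1 -3)² = 7/165, sgn -1
I_A²/I_B² = (16/3465)/(7/165) = 16/147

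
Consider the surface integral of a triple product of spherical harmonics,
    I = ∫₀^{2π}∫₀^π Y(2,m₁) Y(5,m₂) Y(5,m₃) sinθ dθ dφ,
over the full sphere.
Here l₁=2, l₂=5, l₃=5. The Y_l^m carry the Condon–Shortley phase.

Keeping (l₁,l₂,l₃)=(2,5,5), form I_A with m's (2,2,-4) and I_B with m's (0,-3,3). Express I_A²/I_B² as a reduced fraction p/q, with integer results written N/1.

Shared (l₁,l₂,l₃)=(2,5,5): N and (l;000)² cancel in I_A²/I_B².
A: Δ = 2!·2!·8!/13! = 1/38610; Racah Σ t=0..0: t=0:+1/20160 = 1/20160; ⇒ 3j(2 5 5; 2 2 -4)² = 12/715, sgn -1
B: Δ = 2!·2!·8!/13! = 1/38610; Racah Σ t=0..2: t=0:+1/5760 t=1:−1/5040 t=2:+1/161280 = -1/53760; ⇒ 3j(2 5 5; 0 -3 3)² = 1/4290, sgn -1
I_A²/I_B² = (12/715)/(1/4290) = 72/1

72/1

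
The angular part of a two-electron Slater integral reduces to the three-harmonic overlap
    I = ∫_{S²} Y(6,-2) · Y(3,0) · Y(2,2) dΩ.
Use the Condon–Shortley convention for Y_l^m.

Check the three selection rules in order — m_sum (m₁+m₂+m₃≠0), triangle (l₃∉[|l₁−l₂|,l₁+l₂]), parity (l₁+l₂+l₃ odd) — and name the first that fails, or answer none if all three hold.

azimuthal sum: -2 + 0 + 2 = 0  ✓
3 ≤ 2 ≤ 9 (triangle on l)  ✗
L = 6 + 3 + 2 = 11 (odd)

triangle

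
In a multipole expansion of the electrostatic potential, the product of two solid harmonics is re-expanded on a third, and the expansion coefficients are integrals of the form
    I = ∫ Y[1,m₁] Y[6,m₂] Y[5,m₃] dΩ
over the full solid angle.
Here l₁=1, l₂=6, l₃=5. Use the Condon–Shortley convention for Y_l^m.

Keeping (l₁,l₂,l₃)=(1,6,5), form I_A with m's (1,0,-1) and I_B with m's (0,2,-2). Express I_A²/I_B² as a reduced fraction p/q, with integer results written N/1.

Shared (l₁,l₂,l₃)=(1,6,5): N and (l;000)² cancel in I_A²/I_B².
A: Δ = 2!·0!·10!/13! = 1/858; Racah Σ t=0..0: t=0:+1/34560 = 1/34560; ⇒ 3j(1 6 5; 1 0 -1)² = 5/286, sgn +1
B: Δ = 2!·0!·10!/13! = 1/858; Racah Σ t=1..1: t=1:−1/30240 = -1/30240; ⇒ 3j(1 6 5; 0 2 -2)² = 16/429, sgn +1
I_A²/I_B² = (5/286)/(16/429) = 15/32

15/32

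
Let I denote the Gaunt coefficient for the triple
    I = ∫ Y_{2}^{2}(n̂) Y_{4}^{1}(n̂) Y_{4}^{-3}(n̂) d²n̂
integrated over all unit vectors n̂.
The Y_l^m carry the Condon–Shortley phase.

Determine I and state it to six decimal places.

m-sum 0 ✓  L=10 even ✓  2≤4≤6 ✓
Π(2lᵢ+1) = 5×9×9 = 405
triangle coeff Δ(2,4,4) = 1/13860
Σ_t [0,2]: t=0:+1/192 t=1:−1/36 t=2:+1/192 = -5/288
(3j)²=20/693 [(2 4 4; 0 0 0)], sign=-1
Σ_t [0,0]: t=0:+1/480 = 1/480
(3j)²=3/110 [(2 4 4; 2 1 -3)], sign=-1
⇒ 4πI² = 270/847
I = (+1)√(270/847/(4π)) = 0.15927046

0.159270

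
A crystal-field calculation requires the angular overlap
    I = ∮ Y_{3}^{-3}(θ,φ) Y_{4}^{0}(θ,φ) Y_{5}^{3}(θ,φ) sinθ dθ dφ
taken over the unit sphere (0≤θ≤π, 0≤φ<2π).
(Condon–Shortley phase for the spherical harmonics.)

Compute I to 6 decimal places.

0.196280

Checks pass: Σm=0; 12 even; l₃=5∈[1,7].
(2·3+1)(2·4+1)(2·5+1) = 693
Δ: 2! 4! 6! / 13! → 1/180180
sum: t=0:+1/576 t=1:−1/144 t=2:+1/576 = -1/288
3j²(3 4 5; 0 0 0) = Δ·Π!·Σ² = 20/1001  (sign +1)
sum: t=2:+1/2304 = 1/2304
3j²(3 4 5; -3 0 3) = Δ·Π!·Σ² = 5/143  (sign +1)
combine: 4πI² = 693·20/1001·5/143 = 900/1859
take √, sign +1: I = 0.19628026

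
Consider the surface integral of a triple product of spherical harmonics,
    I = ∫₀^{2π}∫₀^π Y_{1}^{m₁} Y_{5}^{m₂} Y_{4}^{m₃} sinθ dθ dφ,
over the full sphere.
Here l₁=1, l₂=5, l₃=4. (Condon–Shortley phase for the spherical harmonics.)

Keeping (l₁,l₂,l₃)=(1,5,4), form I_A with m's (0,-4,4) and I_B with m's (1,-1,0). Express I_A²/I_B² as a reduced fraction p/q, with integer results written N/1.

l's match ⇒ only the (l;m) 3-j factors differ between A and B.
A: triangle coeff Δ(1,5,4) = 1/495; Σ_t [1,1]: t=1:−1/40320 = -1/40320; (3j)²=1/55 [(1 5 4; 0 -4 4)], sign=-1
B: triangle coeff Δ(1,5,4) = 1/495; Σ_t [0,0]: t=0:+1/1152 = 1/1152; (3j)²=1/33 [(1 5 4; 1 -1 0)], sign=+1
I_A²/I_B² = (1/55)/(1/33) = 3/5

3/5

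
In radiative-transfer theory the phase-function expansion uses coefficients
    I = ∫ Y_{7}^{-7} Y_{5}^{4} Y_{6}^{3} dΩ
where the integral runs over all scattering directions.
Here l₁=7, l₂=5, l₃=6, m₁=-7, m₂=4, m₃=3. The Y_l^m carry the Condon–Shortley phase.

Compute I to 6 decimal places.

0.142065

Checks pass: Σm=0; 18 even; l₃=6∈[2,12].
(2·7+1)(2·5+1)(2·6+1) = 2145
Δ: 6! 8! 4! / 19! → 1/174594420
sum: t=1:−1/4147200 t=2:+1/207360 t=3:−1/82944 t=4:+1/207360 t=5:−1/4147200 = -1/345600
3j²(7 5 6; 0 0 0) = Δ·Π!·Σ² = 420/46189  (sign -1)
sum: t=6:+1/174182400 = 1/174182400
3j²(7 5 6; -7 4 3) = Δ·Π!·Σ² = 21/1615  (sign -1)
combine: 4πI² = 2145·420/46189·21/1615 = 26460/104329
take √, sign +1: I = 0.14206512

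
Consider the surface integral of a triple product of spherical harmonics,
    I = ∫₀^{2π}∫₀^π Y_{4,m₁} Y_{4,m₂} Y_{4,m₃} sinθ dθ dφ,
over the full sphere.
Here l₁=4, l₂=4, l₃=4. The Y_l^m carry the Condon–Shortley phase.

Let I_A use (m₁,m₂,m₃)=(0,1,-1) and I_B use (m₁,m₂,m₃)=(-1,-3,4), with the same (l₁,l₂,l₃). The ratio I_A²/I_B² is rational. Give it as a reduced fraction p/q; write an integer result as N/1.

81/490

Same 4,4,4: normalisation and zero-m 3j drop out of the ratio.
A: Δ: 4! 4! 4! / 13! → 1/450450; sum: t=1:−1/864 t=2:+1/96 t=3:−1/144 t=4:+1/3456 = 1/384; 3j²(4 4 4; 0 1 -1) = Δ·Π!·Σ² = 9/2002  (sign -1)
B: Δ: 4! 4! 4! / 13! → 1/450450; sum: t=1:−1/3456 = -1/3456; 3j²(4 4 4; -1 -3 4) = Δ·Π!·Σ² = 35/1287  (sign -1)
I_A²/I_B² = (9/2002)/(35/1287) = 81/490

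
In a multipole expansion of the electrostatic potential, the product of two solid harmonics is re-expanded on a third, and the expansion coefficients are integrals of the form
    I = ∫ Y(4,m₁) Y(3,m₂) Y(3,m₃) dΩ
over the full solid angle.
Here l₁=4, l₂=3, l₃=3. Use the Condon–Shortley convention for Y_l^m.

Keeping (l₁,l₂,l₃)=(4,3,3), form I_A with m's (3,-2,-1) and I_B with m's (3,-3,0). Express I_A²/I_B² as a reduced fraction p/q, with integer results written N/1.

2/9

Same 4,3,3: normalisation and zero-m 3j drop out of the ratio.
A: Δ: 4! 4! 2! / 11! → 1/34650; sum: t=0:+1/144 t=1:−1/288 = 1/288; 3j²(4 3 3; 3 -2 -1) = Δ·Π!·Σ² = 1/99  (sign +1)
B: Δ: 4! 4! 2! / 11! → 1/34650; sum: t=0:+1/288 = 1/288; 3j²(4 3 3; 3 -3 0) = Δ·Π!·Σ² = 1/22  (sign -1)
I_A²/I_B² = (1/99)/(1/22) = 2/9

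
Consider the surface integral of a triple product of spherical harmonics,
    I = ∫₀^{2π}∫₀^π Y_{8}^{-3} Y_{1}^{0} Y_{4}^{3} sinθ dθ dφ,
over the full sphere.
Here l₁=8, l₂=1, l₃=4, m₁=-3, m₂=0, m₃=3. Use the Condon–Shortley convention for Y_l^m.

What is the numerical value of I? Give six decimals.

0.000000

|8−1|≤4≤8+1 violated ⇒ I = 0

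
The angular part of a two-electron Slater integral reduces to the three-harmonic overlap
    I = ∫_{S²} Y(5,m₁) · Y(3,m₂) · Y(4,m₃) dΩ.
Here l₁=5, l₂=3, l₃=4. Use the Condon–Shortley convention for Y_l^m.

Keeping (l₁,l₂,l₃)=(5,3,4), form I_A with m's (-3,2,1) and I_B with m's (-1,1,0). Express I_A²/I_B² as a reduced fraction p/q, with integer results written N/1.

l's match ⇒ only the (l;m) 3-j factors differ between A and B.
A: triangle coeff Δ(5,3,4) = 1/180180; Σ_t [3,4]: t=3:−1/1440 t=4:+1/1152 = 1/5760; (3j)²=1/858 [(5 3 4; -3 2 1)], sign=-1
B: triangle coeff Δ(5,3,4) = 1/180180; Σ_t [2,4]: t=2:+1/384 t=3:−1/216 t=4:+1/2304 = -11/6912; (3j)²=11/1638 [(5 3 4; -1 1 0)], sign=-1
I_A²/I_B² = (1/858)/(11/1638) = 21/121

21/121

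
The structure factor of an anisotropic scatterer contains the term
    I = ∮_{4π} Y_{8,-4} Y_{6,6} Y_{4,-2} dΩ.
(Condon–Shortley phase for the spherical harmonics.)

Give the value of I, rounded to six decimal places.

-0.069625

Checks pass: Σm=0; 18 even; l₃=4∈[2,14].
(2·8+1)(2·6+1)(2·4+1) = 1989
Δ: 10! 6! 2! / 19! → 1/23279256
sum: t=4:+1/1658880 t=5:−1/518400 t=6:+1/1658880 = -1/1382400
3j²(8 6 4; 0 0 0) = Δ·Π!·Σ² = 504/46189  (sign -1)
sum: t=10:+1/348364800 = 1/348364800
3j²(8 6 4; -4 6 -2) = Δ·Π!·Σ² = 165/58786  (sign +1)
combine: 4πI² = 1989·504/46189·165/58786 = 4860/79781
take √, sign -1: I = -0.06962472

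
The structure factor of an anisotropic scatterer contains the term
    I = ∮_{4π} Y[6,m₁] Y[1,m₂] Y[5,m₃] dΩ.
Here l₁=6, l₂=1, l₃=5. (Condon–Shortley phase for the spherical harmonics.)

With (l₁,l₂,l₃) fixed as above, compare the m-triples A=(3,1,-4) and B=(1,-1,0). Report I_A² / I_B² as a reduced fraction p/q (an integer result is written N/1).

1/7

Same 6,1,5: normalisation and zero-m 3j drop out of the ratio.
A: Δ: 2! 10! 0! / 13! → 1/858; sum: t=2:+1/725760 = 1/725760; 3j²(6 1 5; 3 1 -4) = Δ·Π!·Σ² = 1/286  (sign -1)
B: Δ: 2! 10! 0! / 13! → 1/858; sum: t=0:+1/28800 = 1/28800; 3j²(6 1 5; 1 -1 0) = Δ·Π!·Σ² = 7/286  (sign -1)
I_A²/I_B² = (1/286)/(7/286) = 1/7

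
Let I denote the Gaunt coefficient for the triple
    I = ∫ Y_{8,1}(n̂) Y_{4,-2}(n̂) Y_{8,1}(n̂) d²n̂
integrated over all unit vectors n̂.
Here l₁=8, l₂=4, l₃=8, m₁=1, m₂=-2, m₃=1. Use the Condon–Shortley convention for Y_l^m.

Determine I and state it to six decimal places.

m-sum 0 ✓  L=20 even ✓  4≤8≤12 ✓
Π(2lᵢ+1) = 17×9×17 = 2601
triangle coeff Δ(8,4,8) = 1/185175900
Σ_t [0,4]: t=0:+1/557383680 t=1:−1/21772800 t=2:+1/8294400 t=3:−1/21772800 t=4:+1/557383680 = 1/30965760
(3j)²=36/4199 [(8 4 8; 0 0 0)], sign=+1
Σ_t [0,2]: t=0:+1/58060800 t=1:−1/18662400 t=2:+1/58060800 = -1/52254720
(3j)²=40/4199 [(8 4 8; 1 -2 1)], sign=+1
⇒ 4πI² = 12960/61009
I = (+1)√(12960/61009/(4π)) = 0.13001714

0.130017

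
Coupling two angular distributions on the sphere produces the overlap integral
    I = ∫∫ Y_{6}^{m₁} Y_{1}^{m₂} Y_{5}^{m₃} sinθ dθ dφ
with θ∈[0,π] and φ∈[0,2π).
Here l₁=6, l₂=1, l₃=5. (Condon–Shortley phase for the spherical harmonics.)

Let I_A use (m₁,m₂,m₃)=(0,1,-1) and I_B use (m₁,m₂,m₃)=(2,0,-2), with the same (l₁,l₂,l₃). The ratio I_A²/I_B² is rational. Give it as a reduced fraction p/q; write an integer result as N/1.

Shared (l₁,l₂,l₃)=(6,1,5): N and (l;000)² cancel in I_A²/I_B².
A: Δ = 2!·10!·0!/13! = 1/858; Racah Σ t=2..2: t=2:+1/34560 = 1/34560; ⇒ 3j(6 1 5; 0 1 -1)² = 5/286, sgn +1
B: Δ = 2!·10!·0!/13! = 1/858; Racah Σ t=1..1: t=1:−1/30240 = -1/30240; ⇒ 3j(6 1 5; 2 0 -2)² = 16/429, sgn +1
I_A²/I_B² = (5/286)/(16/429) = 15/32

15/32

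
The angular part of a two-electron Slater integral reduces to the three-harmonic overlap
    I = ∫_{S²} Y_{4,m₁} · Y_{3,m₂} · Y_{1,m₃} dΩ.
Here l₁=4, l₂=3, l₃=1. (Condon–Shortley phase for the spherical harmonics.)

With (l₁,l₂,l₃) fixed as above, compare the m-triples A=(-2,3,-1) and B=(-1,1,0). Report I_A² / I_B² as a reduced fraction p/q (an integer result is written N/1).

1/15

Same 4,3,1: normalisation and zero-m 3j drop out of the ratio.
A: Δ: 6! 2! 0! / 9! → 1/252; sum: t=6:+1/1440 = 1/1440; 3j²(4 3 1; -2 3 -1) = Δ·Π!·Σ² = 1/252  (sign +1)
B: Δ: 6! 2! 0! / 9! → 1/252; sum: t=4:+1/48 = 1/48; 3j²(4 3 1; -1 1 0) = Δ·Π!·Σ² = 5/84  (sign -1)
I_A²/I_B² = (1/252)/(5/84) = 1/15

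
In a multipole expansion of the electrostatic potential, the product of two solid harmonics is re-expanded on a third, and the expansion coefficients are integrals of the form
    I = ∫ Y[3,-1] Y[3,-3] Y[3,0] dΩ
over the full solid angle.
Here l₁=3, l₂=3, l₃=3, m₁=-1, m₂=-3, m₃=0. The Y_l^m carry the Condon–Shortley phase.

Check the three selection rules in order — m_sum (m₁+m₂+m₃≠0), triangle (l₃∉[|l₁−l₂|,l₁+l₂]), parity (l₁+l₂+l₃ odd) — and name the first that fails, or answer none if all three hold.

m_sum

m₁+m₂+m₃ = -1 − 3 + 0 = -4  ✗
triangle: |3−3|=0 ≤ l₃=3 ≤ 3+3=6
parity: l₁+l₂+l₃ = 9 is odd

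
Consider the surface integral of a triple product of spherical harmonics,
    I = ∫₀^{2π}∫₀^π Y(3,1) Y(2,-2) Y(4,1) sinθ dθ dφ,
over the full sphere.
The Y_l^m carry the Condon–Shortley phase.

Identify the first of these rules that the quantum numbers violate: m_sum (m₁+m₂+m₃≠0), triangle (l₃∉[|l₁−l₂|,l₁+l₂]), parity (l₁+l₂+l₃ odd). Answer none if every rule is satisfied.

m₁+m₂+m₃ = 1 − 2 + 1 = 0  ✓
triangle: |3−2|=1 ≤ l₃=4 ≤ 3+2=5  ✓
parity: l₁+l₂+l₃ = 9 is odd  ✗

parity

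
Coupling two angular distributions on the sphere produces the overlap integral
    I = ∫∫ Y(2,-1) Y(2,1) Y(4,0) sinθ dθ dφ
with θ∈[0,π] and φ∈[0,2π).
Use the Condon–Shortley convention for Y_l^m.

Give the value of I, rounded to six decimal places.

Checks pass: Σm=0; 8 even; l₃=4∈[0,4].
(2·2+1)(2·2+1)(2·4+1) = 225
Δ: 0! 4! 4! / 9! → 1/630
sum: t=0:+1/16 = 1/16
3j²(2 2 4; 0 0 0) = Δ·Π!·Σ² = 2/35  (sign +1)
sum: t=0:+1/36 = 1/36
3j²(2 2 4; -1 1 0) = Δ·Π!·Σ² = 8/315  (sign +1)
combine: 4πI² = 225·2/35·8/315 = 16/49
take √, sign +1: I = 0.16119702

0.161197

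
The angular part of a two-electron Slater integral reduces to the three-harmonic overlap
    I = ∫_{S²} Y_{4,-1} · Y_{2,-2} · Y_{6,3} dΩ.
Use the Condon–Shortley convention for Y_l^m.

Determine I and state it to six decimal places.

Rules hold: Σm=0, L=12 even, 2≤6≤6.
N = 9·5·13 = 585
Δ = 0!·8!·4!/13! = 1/6435
Racah Σ t=0..0: t=0:+1/2304 = 1/2304
⇒ 3j(4 2 6; 0 0 0)² = 5/143, sgn +1
Racah Σ t=0..0: t=0:+1/17280 = 1/17280
⇒ 3j(4 2 6; -1 -2 3)² = 14/715, sgn -1
4πI² = N·(3j₀)²·(3jₘ)² = 630/1573
I = -1·√(0.400509/4π) = -0.17852580

-0.178526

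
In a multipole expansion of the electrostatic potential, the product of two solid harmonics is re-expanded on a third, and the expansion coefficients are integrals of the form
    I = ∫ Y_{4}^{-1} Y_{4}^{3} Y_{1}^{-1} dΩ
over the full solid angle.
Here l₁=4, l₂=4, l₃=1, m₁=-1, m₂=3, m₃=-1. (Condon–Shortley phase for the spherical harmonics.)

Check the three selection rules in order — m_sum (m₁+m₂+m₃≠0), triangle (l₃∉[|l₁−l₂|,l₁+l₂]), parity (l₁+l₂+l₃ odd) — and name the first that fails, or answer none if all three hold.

m_sum

Σmᵢ = 1  ✗
l₃∈[|l₁−l₂|,l₁+l₂]=[0,8], have l₃=1
Σlᵢ = 9 ⇒ odd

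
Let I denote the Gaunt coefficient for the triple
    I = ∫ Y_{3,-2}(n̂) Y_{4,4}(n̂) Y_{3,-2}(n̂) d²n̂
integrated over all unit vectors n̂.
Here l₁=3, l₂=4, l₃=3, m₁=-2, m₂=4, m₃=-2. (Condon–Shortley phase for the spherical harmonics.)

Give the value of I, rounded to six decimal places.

0.214561

Rules hold: Σm=0, L=10 even, 1≤3≤7.
N = 7·9·7 = 441
Δ = 4!·2!·4!/11! = 1/34650
Racah Σ t=1..3: t=1:−1/72 t=2:+1/16 t=3:−1/72 = 5/144
⇒ 3j(3 4 3; 0 0 0)² = 2/77, sgn -1
Racah Σ t=4..4: t=4:+1/576 = 1/576
⇒ 3j(3 4 3; -2 4 -2)² = 5/99, sgn -1
4πI² = N·(3j₀)²·(3jₘ)² = 70/121
I = +1·√(0.578512/4π) = 0.21456131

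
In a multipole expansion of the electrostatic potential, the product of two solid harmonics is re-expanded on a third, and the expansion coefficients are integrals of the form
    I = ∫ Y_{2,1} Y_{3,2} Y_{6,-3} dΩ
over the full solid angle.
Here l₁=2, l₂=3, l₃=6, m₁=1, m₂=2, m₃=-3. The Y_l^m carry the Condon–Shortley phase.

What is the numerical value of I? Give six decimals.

triangle: need 1≤l₃≤5, have 6; I=0

0.000000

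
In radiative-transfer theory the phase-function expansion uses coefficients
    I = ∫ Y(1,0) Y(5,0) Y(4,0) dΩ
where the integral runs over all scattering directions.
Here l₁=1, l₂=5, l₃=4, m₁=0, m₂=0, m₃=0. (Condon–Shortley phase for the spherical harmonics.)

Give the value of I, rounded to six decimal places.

Checks pass: Σm=0; 10 even; l₃=4∈[4,6].
(2·1+1)(2·5+1)(2·4+1) = 297
Δ: 2! 0! 8! / 11! → 1/495
sum: t=1:−1/576 = -1/576
3j²(1 5 4; 0 0 0) = Δ·Π!·Σ² = 5/99  (sign -1)
(m-triple is (0,0,0) — same symbol as above.)
combine: 4πI² = 297·5/99·5/99 = 25/33
take √, sign +1: I = 0.24553200

0.245532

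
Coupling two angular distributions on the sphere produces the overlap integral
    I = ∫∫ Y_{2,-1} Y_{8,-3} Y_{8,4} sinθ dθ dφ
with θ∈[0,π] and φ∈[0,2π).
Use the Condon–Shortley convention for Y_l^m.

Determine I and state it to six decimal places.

0.146979

Rules hold: Σm=0, L=18 even, 6≤8≤10.
N = 5·17·17 = 1445
Δ = 2!·2!·14!/19! = 1/348840
Racah Σ t=0..2: t=0:+1/116121600 t=1:−1/25401600 t=2:+1/116121600 = -1/45158400
⇒ 3j(2 8 8; 0 0 0)² = 24/1615, sgn -1
Racah Σ t=1..2: t=1:−1/174182400 t=2:+1/479001600 = -1/273715200
⇒ 3j(2 8 8; -1 -3 4)² = 49/3876, sgn -1
4πI² = N·(3j₀)²·(3jₘ)² = 98/361
I = +1·√(0.271468/4π) = 0.14697873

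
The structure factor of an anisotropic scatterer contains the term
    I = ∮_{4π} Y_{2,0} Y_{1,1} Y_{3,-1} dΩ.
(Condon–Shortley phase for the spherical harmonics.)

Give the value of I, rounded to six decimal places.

Rules hold: Σm=0, L=6 even, 1≤3≤3.
N = 5·3·7 = 105
Δ = 0!·4!·2!/7! = 1/105
Racah Σ t=0..0: t=0:+1/4 = 1/4
⇒ 3j(2 1 3; 0 0 0)² = 3/35, sgn -1
Racah Σ t=0..0: t=0:+1/8 = 1/8
⇒ 3j(2 1 3; 0 1 -1)² = 2/35, sgn +1
4πI² = N·(3j₀)²·(3jₘ)² = 18/35
I = -1·√(0.514286/4π) = -0.20230066

-0.202301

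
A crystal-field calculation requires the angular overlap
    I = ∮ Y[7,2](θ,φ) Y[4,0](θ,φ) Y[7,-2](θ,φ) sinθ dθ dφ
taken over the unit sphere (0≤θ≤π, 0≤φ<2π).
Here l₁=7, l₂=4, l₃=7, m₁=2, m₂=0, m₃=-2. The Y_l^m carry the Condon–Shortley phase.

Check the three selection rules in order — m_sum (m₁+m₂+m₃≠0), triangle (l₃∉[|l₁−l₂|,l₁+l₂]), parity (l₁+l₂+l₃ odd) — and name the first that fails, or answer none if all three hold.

none

Σmᵢ = 0  ✓
l₃∈[|l₁−l₂|,l₁+l₂]=[3,11], have l₃=7  ✓
Σlᵢ = 18 ⇒ even  ✓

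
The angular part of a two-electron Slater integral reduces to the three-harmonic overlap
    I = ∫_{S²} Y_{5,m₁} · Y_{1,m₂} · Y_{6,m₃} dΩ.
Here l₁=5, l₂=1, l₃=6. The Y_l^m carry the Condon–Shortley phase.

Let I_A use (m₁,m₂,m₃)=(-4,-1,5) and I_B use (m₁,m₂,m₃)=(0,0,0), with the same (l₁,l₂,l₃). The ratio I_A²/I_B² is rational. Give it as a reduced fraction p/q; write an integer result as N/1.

Same 5,1,6: normalisation and zero-m 3j drop out of the ratio.
A: Δ: 0! 10! 2! / 13! → 1/858; sum: t=0:+1/725760 = 1/725760; 3j²(5 1 6; -4 -1 5) = Δ·Π!·Σ² = 5/78  (sign -1)
B: Δ: 0! 10! 2! / 13! → 1/858; sum: t=0:+1/14400 = 1/14400; 3j²(5 1 6; 0 0 0) = Δ·Π!·Σ² = 6/143  (sign +1)
I_A²/I_B² = (5/78)/(6/143) = 55/36

55/36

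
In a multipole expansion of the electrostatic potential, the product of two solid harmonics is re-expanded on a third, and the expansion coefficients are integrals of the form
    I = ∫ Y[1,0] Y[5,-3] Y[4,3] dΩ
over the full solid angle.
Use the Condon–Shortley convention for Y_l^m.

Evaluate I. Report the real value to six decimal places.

m-sum 0 ✓  L=10 even ✓  4≤4≤6 ✓
Π(2lᵢ+1) = 3×11×9 = 297
triangle coeff Δ(1,5,4) = 1/495
Σ_t [1,1]: t=1:−1/576 = -1/576
(3j)²=5/99 [(1 5 4; 0 0 0)], sign=-1
Σ_t [1,1]: t=1:−1/5040 = -1/5040
(3j)²=16/495 [(1 5 4; 0 -3 3)], sign=+1
⇒ 4πI² = 16/33
I = (-1)√(16/33/(4π)) = -0.19642560

-0.196426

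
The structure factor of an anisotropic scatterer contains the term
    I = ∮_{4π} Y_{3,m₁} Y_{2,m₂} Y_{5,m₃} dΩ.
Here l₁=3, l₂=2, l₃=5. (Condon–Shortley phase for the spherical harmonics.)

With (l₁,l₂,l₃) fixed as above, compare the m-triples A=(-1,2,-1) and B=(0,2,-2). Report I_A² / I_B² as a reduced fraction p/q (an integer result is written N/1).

3/7

Shared (l₁,l₂,l₃)=(3,2,5): N and (l;000)² cancel in I_A²/I_B².
A: Δ = 0!·6!·4!/11! = 1/2310; Racah Σ t=0..0: t=0:+1/1152 = 1/1152; ⇒ 3j(3 2 5; -1 2 -1)² = 1/154, sgn +1
B: Δ = 0!·6!·4!/11! = 1/2310; Racah Σ t=0..0: t=0:+1/864 = 1/864; ⇒ 3j(3 2 5; 0 2 -2)² = 1/66, sgn -1
I_A²/I_B² = (1/154)/(1/66) = 3/7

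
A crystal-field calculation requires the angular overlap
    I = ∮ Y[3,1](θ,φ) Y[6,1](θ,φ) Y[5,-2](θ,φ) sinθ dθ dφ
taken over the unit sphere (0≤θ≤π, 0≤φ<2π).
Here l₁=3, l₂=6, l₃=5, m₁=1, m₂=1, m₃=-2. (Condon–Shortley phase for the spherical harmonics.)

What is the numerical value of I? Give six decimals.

0.080575

m-sum 0 ✓  L=14 even ✓  3≤5≤9 ✓
Π(2lᵢ+1) = 7×13×11 = 1001
triangle coeff Δ(3,6,5) = 1/675675
Σ_t [1,3]: t=1:−1/8640 t=2:+1/2304 t=3:−1/8640 = 7/34560
(3j)²=7/429 [(3 6 5; 0 0 0)], sign=-1
Σ_t [0,2]: t=0:+1/241920 t=1:−1/8640 t=2:+1/5760 = 1/16128
(3j)²=5/1001 [(3 6 5; 1 1 -2)], sign=-1
⇒ 4πI² = 35/429
I = (+1)√(35/429/(4π)) = 0.08057502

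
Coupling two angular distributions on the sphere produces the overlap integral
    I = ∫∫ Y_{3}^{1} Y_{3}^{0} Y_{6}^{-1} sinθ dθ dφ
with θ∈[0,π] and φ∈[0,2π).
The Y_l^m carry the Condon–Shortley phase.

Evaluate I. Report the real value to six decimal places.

m-sum 0 ✓  L=12 even ✓  0≤6≤6 ✓
Π(2lᵢ+1) = 7×7×13 = 637
triangle coeff Δ(3,3,6) = 1/12012
Σ_t [0,0]: t=0:+1/1296 = 1/1296
(3j)²=100/3003 [(3 3 6; 0 0 0)], sign=+1
Σ_t [0,0]: t=0:+1/1728 = 1/1728
(3j)²=25/858 [(3 3 6; 1 0 -1)], sign=-1
⇒ 4πI² = 8750/14157
I = (-1)√(8750/14157/(4π)) = -0.22177545

-0.221775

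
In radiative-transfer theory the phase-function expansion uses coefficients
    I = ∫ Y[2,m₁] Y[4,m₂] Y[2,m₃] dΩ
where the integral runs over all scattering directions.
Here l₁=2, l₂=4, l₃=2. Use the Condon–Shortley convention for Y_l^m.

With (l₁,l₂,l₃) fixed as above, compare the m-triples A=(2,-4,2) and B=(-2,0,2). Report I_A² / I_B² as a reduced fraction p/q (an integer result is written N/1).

Shared (l₁,l₂,l₃)=(2,4,2): N and (l;000)² cancel in I_A²/I_B².
A: Δ = 4!·0!·4!/9! = 1/630; Racah Σ t=0..0: t=0:+1/576 = 1/576; ⇒ 3j(2 4 2; 2 -4 2)² = 1/9, sgn +1
B: Δ = 4!·0!·4!/9! = 1/630; Racah Σ t=4..4: t=4:+1/576 = 1/576; ⇒ 3j(2 4 2; -2 0 2)² = 1/630, sgn +1
I_A²/I_B² = (1/9)/(1/630) = 70/1

70/1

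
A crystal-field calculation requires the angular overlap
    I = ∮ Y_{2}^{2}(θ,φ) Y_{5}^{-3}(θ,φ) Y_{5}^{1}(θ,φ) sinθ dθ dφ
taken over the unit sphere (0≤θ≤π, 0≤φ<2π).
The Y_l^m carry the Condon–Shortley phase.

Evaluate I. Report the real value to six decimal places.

Rules hold: Σm=0, L=12 even, 3≤5≤7.
N = 5·11·11 = 605
Δ = 2!·2!·8!/13! = 1/38610
Racah Σ t=0..2: t=0:+1/2880 t=1:−1/576 t=2:+1/2880 = -1/960
⇒ 3j(2 5 5; 0 0 0)² = 10/429, sgn +1
Racah Σ t=0..0: t=0:+1/5760 = 1/5760
⇒ 3j(2 5 5; 2 -3 1)² = 56/2145, sgn +1
4πI² = N·(3j₀)²·(3jₘ)² = 560/1521
I = +1·√(0.368179/4π) = 0.17116875

0.171169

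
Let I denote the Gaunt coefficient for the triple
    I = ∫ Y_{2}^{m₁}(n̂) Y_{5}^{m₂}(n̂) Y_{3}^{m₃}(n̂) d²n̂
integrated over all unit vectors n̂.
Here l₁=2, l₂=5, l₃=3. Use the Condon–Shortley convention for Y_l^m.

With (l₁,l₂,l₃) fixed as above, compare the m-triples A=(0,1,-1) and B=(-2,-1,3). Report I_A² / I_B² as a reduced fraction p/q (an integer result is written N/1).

90/1

Shared (l₁,l₂,l₃)=(2,5,3): N and (l;000)² cancel in I_A²/I_B².
A: Δ = 4!·0!·6!/11! = 1/2310; Racah Σ t=2..2: t=2:+1/192 = 1/192; ⇒ 3j(2 5 3; 0 1 -1)² = 3/77, sgn +1
B: Δ = 4!·0!·6!/11! = 1/2310; Racah Σ t=4..4: t=4:+1/17280 = 1/17280; ⇒ 3j(2 5 3; -2 -1 3)² = 1/2310, sgn +1
I_A²/I_B² = (3/77)/(1/2310) = 90/1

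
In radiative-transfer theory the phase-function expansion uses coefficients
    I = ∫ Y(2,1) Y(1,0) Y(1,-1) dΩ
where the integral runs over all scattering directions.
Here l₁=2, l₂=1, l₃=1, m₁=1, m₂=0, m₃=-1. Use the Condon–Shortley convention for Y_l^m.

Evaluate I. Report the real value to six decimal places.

-0.218510

Checks pass: Σm=0; 4 even; l₃=1∈[1,3].
(2·2+1)(2·1+1)(2·1+1) = 45
Δ: 2! 2! 0! / 5! → 1/30
sum: t=1:−1/1 = -1/1
3j²(2 1 1; 0 0 0) = Δ·Π!·Σ² = 2/15  (sign +1)
sum: t=1:−1/2 = -1/2
3j²(2 1 1; 1 0 -1) = Δ·Π!·Σ² = 1/10  (sign -1)
combine: 4πI² = 45·2/15·1/10 = 3/5
take √, sign -1: I = -0.21850969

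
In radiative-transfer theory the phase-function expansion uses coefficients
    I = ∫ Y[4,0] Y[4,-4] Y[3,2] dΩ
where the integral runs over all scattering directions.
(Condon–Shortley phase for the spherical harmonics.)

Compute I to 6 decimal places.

0 − 4 + 2 = -2 ≠ 0: azimuthal integral kills it; I = 0

0.000000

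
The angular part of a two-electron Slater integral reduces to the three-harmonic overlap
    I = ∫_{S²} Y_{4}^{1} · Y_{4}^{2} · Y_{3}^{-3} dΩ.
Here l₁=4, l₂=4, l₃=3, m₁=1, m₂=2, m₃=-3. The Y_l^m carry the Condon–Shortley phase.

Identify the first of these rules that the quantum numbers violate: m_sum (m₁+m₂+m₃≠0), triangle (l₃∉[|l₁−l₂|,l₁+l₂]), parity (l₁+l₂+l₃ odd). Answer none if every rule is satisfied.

Σmᵢ = 0  ✓
l₃∈[|l₁−l₂|,l₁+l₂]=[0,8], have l₃=3  ✓
Σlᵢ = 11 ⇒ odd  ✗

parity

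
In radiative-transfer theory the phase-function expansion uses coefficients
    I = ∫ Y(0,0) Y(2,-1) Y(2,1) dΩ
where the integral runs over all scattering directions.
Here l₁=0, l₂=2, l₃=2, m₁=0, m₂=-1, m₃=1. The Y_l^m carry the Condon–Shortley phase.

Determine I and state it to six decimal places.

Checks pass: Σm=0; 4 even; l₃=2∈[2,2].
(2·0+1)(2·2+1)(2·2+1) = 25
Δ: 0! 0! 4! / 5! → 1/5
sum: t=0:+1/4 = 1/4
3j²(0 2 2; 0 0 0) = Δ·Π!·Σ² = 1/5  (sign +1)
sum: t=0:+1/6 = 1/6
3j²(0 2 2; 0 -1 1) = Δ·Π!·Σ² = 1/5  (sign -1)
combine: 4πI² = 25·1/5·1/5 = 1/1
take √, sign -1: I = -0.28209479

-0.282095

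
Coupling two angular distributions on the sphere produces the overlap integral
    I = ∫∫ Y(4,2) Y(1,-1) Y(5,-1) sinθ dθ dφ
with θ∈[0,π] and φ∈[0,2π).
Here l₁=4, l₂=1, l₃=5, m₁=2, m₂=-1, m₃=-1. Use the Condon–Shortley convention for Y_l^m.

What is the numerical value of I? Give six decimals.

Checks pass: Σm=0; 10 even; l₃=5∈[3,5].
(2·4+1)(2·1+1)(2·5+1) = 297
Δ: 0! 8! 2! / 11! → 1/495
sum: t=0:+1/576 = 1/576
3j²(4 1 5; 0 0 0) = Δ·Π!·Σ² = 5/99  (sign -1)
sum: t=0:+1/2880 = 1/2880
3j²(4 1 5; 2 -1 -1) = Δ·Π!·Σ² = 2/165  (sign +1)
combine: 4πI² = 297·5/99·2/165 = 2/11
take √, sign -1: I = -0.12028562

-0.120286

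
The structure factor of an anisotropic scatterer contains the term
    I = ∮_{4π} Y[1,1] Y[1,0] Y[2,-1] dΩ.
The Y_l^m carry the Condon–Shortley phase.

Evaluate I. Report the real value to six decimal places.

-0.218510

m-sum 0 ✓  L=4 even ✓  0≤2≤2 ✓
Π(2lᵢ+1) = 3×3×5 = 45
triangle coeff Δ(1,1,2) = 1/30
Σ_t [0,0]: t=0:+1/1 = 1/1
(3j)²=2/15 [(1 1 2; 0 0 0)], sign=+1
Σ_t [0,0]: t=0:+1/2 = 1/2
(3j)²=1/10 [(1 1 2; 1 0 -1)], sign=-1
⇒ 4πI² = 3/5
I = (-1)√(3/5/(4π)) = -0.21850969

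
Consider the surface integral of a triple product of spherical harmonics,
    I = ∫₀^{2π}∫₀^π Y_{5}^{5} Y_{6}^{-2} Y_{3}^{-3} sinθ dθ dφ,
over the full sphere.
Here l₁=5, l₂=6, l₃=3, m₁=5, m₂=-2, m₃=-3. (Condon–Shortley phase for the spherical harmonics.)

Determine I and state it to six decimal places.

Rules hold: Σm=0, L=14 even, 1≤3≤11.
N = 11·13·7 = 1001
Δ = 8!·2!·4!/15! = 1/675675
Racah Σ t=3..5: t=3:−1/8640 t=4:+1/2304 t=5:−1/8640 = 7/34560
⇒ 3j(5 6 3; 0 0 0)² = 7/429, sgn -1
Racah Σ t=0..0: t=0:+1/1935360 = 1/1935360
⇒ 3j(5 6 3; 5 -2 -3)² = 1/1001, sgn +1
4πI² = N·(3j₀)²·(3jₘ)² = 7/429
I = -1·√(0.016317/4π) = -0.03603425

-0.036034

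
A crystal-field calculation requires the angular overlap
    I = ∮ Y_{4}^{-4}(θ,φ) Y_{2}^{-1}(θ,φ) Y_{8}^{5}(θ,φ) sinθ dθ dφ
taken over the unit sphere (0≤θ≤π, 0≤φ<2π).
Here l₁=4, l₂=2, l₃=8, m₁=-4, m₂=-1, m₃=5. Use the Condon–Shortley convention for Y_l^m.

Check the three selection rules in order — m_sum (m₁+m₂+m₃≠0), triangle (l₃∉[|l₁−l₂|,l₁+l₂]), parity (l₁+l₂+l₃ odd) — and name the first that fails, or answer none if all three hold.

m₁+m₂+m₃ = -4 − 1 + 5 = 0  ✓
triangle: |4−2|=2 ≤ l₃=8 ≤ 4+2=6  ✗
parity: l₁+l₂+l₃ = 14 is even

triangle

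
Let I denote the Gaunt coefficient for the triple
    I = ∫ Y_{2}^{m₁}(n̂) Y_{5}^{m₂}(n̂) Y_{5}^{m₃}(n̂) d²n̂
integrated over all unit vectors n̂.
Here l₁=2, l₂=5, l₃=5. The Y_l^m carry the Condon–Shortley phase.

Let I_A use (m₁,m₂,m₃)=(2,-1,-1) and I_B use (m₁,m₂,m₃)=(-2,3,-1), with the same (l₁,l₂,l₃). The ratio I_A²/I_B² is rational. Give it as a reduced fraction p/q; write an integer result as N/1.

75/56

l's match ⇒ only the (l;m) 3-j factors differ between A and B.
A: triangle coeff Δ(2,5,5) = 1/38610; Σ_t [0,0]: t=0:+1/2304 = 1/2304; (3j)²=5/143 [(2 5 5; 2 -1 -1)], sign=+1
B: triangle coeff Δ(2,5,5) = 1/38610; Σ_t [2,2]: t=2:+1/5760 = 1/5760; (3j)²=56/2145 [(2 5 5; -2 3 -1)], sign=+1
I_A²/I_B² = (5/143)/(56/2145) = 75/56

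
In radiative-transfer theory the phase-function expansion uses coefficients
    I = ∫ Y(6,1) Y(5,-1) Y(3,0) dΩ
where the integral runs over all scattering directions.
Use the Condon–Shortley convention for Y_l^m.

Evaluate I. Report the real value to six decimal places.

-0.123080

Checks pass: Σm=0; 14 even; l₃=3∈[1,11].
(2·6+1)(2·5+1)(2·3+1) = 1001
Δ: 8! 4! 2! / 15! → 1/675675
sum: t=3:−1/8640 t=4:+1/2304 t=5:−1/8640 = 7/34560
3j²(6 5 3; 0 0 0) = Δ·Π!·Σ² = 7/429  (sign -1)
sum: t=2:+1/17280 t=3:−1/2880 t=4:+1/6912 = -1/6912
3j²(6 5 3; 1 -1 0) = Δ·Π!·Σ² = 5/429  (sign +1)
combine: 4πI² = 1001·7/429·5/429 = 245/1287
take √, sign -1: I = -0.12308038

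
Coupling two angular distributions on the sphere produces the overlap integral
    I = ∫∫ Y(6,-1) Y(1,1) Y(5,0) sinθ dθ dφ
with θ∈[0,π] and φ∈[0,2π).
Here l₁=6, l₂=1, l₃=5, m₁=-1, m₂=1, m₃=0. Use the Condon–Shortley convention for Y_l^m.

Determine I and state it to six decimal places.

Rules hold: Σm=0, L=12 even, 5≤5≤7.
N = 13·3·11 = 429
Δ = 2!·10!·0!/13! = 1/858
Racah Σ t=1..1: t=1:−1/14400 = -1/14400
⇒ 3j(6 1 5; 0 0 0)² = 6/143, sgn +1
Racah Σ t=2..2: t=2:+1/28800 = 1/28800
⇒ 3j(6 1 5; -1 1 0)² = 7/286, sgn -1
4πI² = N·(3j₀)²·(3jₘ)² = 63/143
I = -1·√(0.440559/4π) = -0.18723944

-0.187239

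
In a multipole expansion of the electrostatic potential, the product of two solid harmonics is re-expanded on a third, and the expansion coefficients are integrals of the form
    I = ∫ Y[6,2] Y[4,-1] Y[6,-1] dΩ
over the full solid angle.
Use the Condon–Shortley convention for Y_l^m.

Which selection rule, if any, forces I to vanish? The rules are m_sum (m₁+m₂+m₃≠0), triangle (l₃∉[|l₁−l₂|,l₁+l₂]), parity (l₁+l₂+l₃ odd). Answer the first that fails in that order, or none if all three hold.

Σmᵢ = 0  ✓
l₃∈[|l₁−l₂|,l₁+l₂]=[2,10], have l₃=6  ✓
Σlᵢ = 16 ⇒ even  ✓

none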